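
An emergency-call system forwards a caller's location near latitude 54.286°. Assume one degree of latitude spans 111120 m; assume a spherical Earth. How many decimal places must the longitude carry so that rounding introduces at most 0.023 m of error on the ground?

7 decimal places

At 54.286° one degree of longitude covers 111120 × cos 54.286° ≈ 111120 × 0.5837 ≈ 64865.1 m.
N decimal places → at most half a unit in the last place, 0.5 × 10⁻ᴺ° = 64865.1/2 × 10⁻ᴺ m.
Need 0.5 × 64865.1 × 10⁻ᴺ ≤ 0.023 → 10⁻ᴺ ≤ 7.092e-07, so N ≥ 6.15.
At 6 places the error can reach 0.0324 m, but 7 places keeps it to 0.00324 m.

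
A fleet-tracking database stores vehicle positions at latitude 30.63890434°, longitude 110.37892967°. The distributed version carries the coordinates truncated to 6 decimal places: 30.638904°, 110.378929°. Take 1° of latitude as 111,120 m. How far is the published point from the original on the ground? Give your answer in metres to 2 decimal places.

Δlat = 30.63890434 − 30.638904 = +0.00000034°; Δlon = 110.37892967 − 110.378929 = +0.00000067°.
North–south shift: 0.00000034 × 111120 = 0.0377808 m.
E–W at 30.6389°: 0.00000067° × 111120 × cos 30.6389° = 0.00000067 × 111120 × 0.8604 ≈ 0.0640568 m.
Hypotenuse of the two orthogonal shifts: √(0.0377808² + 0.0640568²) = 0.0743685 m.

0.07 metres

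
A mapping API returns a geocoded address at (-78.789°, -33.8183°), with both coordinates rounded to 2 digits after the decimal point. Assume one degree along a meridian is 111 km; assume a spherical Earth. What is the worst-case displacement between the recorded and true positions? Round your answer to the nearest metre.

565 metres

Rounding to 2 decimal places leaves each coordinate within ±0.005° of the true value.
Latitude error → 0.005 × 111000 = 555 m along the meridian.
E–W at 78.789°: 0.005° × 111000 × cos 78.789° = 0.005 × 111000 × 0.1944 ≈ 107.905 m.
The two errors are perpendicular, so the maximum displacement is √(555² + 107.905²) ≈ 565.392 m.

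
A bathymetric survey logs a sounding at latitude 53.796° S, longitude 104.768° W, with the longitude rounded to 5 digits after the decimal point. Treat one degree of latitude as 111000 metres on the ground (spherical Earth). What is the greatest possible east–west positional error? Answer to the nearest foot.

1 feet

Rounding to 5 decimal places leaves the longitude within ±5e-06° of the true value.
One degree of longitude at 53.796° is 111000 × cos 53.796° ≈ 111000 × 0.5907 = 65563.5 m.
East–west error: 5e-06° × 65563.5 m/° ≈ 0.327817 m.
Converting: 0.327817 m × 3.2808 ft/m ≈ 1.0755 ft.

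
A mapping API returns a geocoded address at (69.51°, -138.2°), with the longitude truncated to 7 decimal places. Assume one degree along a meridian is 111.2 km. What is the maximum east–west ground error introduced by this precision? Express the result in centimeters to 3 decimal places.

Truncating at 7 decimal places can drop up to a full unit in the last place, so the longitude may be off by as much as 1e-07°.
One degree of longitude at 69.51° is 111200 × cos 69.51° ≈ 111200 × 0.3500 = 38924.9 m.
So at most 1e-07° × 38924.9 ≈ 0.00389249 m east–west.
That is 0.00389249 m = 0.38925 cm.

0.389 centimeters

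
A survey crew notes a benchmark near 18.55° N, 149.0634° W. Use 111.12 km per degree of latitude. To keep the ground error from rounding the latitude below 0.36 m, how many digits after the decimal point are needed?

6

One degree of latitude covers 111120 m.
With N decimal places the half-ulp bound is 0.5·10⁻ᴺ°, or 0.5·10⁻ᴺ × 111120 m on the ground.
Setting 55560 × 10⁻ᴺ ≤ 0.36 gives 10ᴺ ≥ 1.543e+05, i.e. N ≥ 5.19.
So 6 decimal places suffice (0.0556 m); 5 would allow up to 0.556 m.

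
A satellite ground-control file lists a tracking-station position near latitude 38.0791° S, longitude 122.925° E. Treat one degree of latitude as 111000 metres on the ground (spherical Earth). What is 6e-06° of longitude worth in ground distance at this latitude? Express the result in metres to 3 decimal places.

0.524 metres

One degree of longitude here spans 111000 × cos 38.0791° = 111000 × 0.7872 ≈ 87374.8 m; 6e-06° of that is 0.524249 m.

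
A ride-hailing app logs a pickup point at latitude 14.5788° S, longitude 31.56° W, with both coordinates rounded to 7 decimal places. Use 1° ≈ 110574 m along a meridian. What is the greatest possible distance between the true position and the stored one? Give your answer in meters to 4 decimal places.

Rounding to 7 decimal places leaves each coordinate within ±5e-08° of the true value.
Latitude error → 5e-08 × 110574 = 0.0055287 m along the meridian.
Longitude error → 5e-08 × 110574 × cos 14.5788° = 5e-08 × 110574 × 0.9678 ≈ 0.00535069 m.
The two errors are perpendicular, so the maximum displacement is √(0.0055287² + 0.00535069²) ≈ 0.00769392 m.

0.0077 meters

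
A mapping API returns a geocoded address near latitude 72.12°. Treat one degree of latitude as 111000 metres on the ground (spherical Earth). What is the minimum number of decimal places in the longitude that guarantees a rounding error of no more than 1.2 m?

At 72.12° one degree of longitude covers 111000 × cos 72.12° ≈ 111000 × 0.3070 ≈ 34079.7 m.
Rounding to N decimal places gives at most 0.5 × 10⁻ᴺ degrees of error, i.e. 0.5 × 10⁻ᴺ × 34079.7 m.
Setting 17039.9 × 10⁻ᴺ ≤ 1.2 gives 10ᴺ ≥ 1.42e+04, i.e. N ≥ 4.15.
So 5 decimal places suffice (0.17 m); 4 would allow up to 1.7 m.

5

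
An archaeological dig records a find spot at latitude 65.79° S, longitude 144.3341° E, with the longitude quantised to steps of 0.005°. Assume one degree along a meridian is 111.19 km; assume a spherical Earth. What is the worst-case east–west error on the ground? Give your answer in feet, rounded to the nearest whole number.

With a 0.005° grid the true value lies within half a step, ±0.005°/2 = ±0.0025°, of the stored one.
At latitude 65.79° a degree of longitude spans 111190 m × cos 65.79° = 111190 × 0.4101 ≈ 45597 m.
Maximum E–W displacement: 0.0025 × 45597 = 113.993 m.
Converting: 113.993 m × 3.2808 ft/m ≈ 373.99 ft.

374 feet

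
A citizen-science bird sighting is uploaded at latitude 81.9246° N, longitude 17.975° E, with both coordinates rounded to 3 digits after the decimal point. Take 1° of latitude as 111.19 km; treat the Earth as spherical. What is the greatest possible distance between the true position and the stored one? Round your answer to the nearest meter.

56 meters

Rounding to 3 decimal places leaves each coordinate within ±0.0005° of the true value.
North–south component: 0.0005° × 111190 = 55.595 m.
Longitude error → 0.0005 × 111190 × cos 81.9246° = 0.0005 × 111190 × 0.1405 ≈ 7.80977 m.
The two errors are perpendicular, so the maximum displacement is √(55.595² + 7.80977²) ≈ 56.1409 m.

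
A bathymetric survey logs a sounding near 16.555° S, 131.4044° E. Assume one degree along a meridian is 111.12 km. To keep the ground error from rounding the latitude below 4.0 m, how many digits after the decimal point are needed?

One degree of latitude covers 111120 m.
Rounding to N decimal places gives at most 0.5 × 10⁻ᴺ degrees of error, i.e. 0.5 × 10⁻ᴺ × 111120 m.
Need 0.5 × 111120 × 10⁻ᴺ ≤ 4.0 → 10⁻ᴺ ≤ 7.199e-05, so N ≥ 4.14.
So 5 decimal places suffice (0.556 m); 4 would allow up to 5.56 m.

5 decimal places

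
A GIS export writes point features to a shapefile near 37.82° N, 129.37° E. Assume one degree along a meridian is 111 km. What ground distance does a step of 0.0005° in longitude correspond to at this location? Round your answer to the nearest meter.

44 meters

0.0005° of longitude at 37.82° is 0.0005 × 111000 × cos 37.82° ≈ 0.0005 × 87683.5 = 43.8417 m.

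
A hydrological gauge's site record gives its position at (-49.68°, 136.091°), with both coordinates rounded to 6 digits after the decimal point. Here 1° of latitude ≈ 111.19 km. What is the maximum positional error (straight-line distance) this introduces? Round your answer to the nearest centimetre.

Rounding to 6 decimal places leaves each coordinate within ±5e-07° of the true value.
Latitude error → 5e-07 × 111190 = 0.055595 m along the meridian.
Longitude error → 5e-07 × 111190 × cos 49.68° = 5e-07 × 111190 × 0.6471 ≈ 0.0359731 m.
Worst case both components are at the extreme and orthogonal: √(0.055595² + 0.0359731²) ≈ 0.0662183 m.
That is 0.0662183 m = 6.6218 cm.

7 centimetres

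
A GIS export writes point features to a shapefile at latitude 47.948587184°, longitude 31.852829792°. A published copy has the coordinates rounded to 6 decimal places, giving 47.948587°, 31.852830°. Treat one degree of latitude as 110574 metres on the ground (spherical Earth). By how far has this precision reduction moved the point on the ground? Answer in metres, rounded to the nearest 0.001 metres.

The latitude changed by +0.000000184° and the longitude by -0.000000208°.
North–south shift: 0.000000184 × 110574 = 0.0203456 m.
E–W at 47.9486°: -0.000000208° × 110574 × cos 47.9486° = -0.000000208 × 110574 × 0.6698 ≈ -0.0154049 m.
Hypotenuse of the two orthogonal shifts: √(0.0203456² + 0.0154049²) = 0.0255197 m.

0.026 metres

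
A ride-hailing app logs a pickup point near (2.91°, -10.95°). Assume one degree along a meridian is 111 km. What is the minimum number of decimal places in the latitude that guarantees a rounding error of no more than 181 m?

One degree of latitude covers 111000 m.
With N decimal places the half-ulp bound is 0.5·10⁻ᴺ°, or 0.5·10⁻ᴺ × 111000 m on the ground.
Setting 55500 × 10⁻ᴺ ≤ 181 gives 10ᴺ ≥ 306.6, i.e. N ≥ 2.49.
N = 2 would give 555 m (too coarse); N = 3 gives 55.5 m ≤ 181 m.

3 decimal places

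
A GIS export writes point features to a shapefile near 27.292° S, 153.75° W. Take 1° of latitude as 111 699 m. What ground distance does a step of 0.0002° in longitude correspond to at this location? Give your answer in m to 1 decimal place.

At 27.292° a degree of longitude is 111699 × cos 27.292° ≈ 99264.8 m, so 0.0002° corresponds to 19.853 m.

19.9 m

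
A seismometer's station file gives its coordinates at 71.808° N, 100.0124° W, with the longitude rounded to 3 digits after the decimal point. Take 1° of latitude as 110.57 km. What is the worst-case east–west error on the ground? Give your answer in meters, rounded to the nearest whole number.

Rounding to 3 decimal places leaves the longitude within ±0.0005° of the true value.
Parallels shrink by cos φ, so at 71.808° a degree of longitude is 110570 × 0.3122 ≈ 34520.2 m.
Maximum E–W displacement: 0.0005 × 34520.2 = 17.2601 m.

17 meters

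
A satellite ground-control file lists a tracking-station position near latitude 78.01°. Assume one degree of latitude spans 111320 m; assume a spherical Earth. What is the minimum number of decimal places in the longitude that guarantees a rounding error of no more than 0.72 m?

5 decimal places

At 78.01° one degree of longitude covers 111320 × cos 78.01° ≈ 111320 × 0.2077 ≈ 23125.7 m.
Rounding to N decimal places gives at most 0.5 × 10⁻ᴺ degrees of error, i.e. 0.5 × 10⁻ᴺ × 23125.7 m.
Need 0.5 × 23125.7 × 10⁻ᴺ ≤ 0.72 → 10⁻ᴺ ≤ 6.227e-05, so N ≥ 4.21.
N = 4 would give 1.16 m (too coarse); N = 5 gives 0.116 m ≤ 0.72 m.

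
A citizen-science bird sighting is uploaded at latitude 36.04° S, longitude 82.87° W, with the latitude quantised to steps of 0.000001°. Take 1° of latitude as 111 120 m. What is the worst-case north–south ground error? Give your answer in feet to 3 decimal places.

0.182 feet

With a 0.000001° grid the true value lies within half a step, ±0.000001°/2 = ±5e-07°, of the stored one.
So the N–S error is at most 5e-07 × 111120 = 0.05556 m.
In feet: 0.05556 m ÷ 0.3048 ≈ 0.18228 ft.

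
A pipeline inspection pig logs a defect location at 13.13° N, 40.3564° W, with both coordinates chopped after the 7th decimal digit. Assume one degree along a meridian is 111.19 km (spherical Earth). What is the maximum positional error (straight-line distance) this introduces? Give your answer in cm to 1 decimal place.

1.6 cm

Truncating at 7 decimal places can drop up to a full unit in the last place, so each coordinate may be off by as much as 1e-07°.
Latitude error → 1e-07 × 111190 = 0.011119 m along the meridian.
East–west component at 13.13°: 1e-07° × 111190 × cos 13.13° ≈ 1e-07 × 108283 ≈ 0.0108283 m.
Combining orthogonally: (0.011119² + 0.0108283²)^½ ≈ 0.0155205 m.
That is 0.0155205 m = 1.552 cm.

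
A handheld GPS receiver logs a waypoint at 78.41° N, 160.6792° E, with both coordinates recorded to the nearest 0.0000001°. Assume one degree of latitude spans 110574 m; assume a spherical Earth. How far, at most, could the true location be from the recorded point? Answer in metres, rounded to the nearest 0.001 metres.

0.006 metres

Rounding to 7 decimal places leaves each coordinate within ±5e-08° of the true value.
North–south component: 5e-08° × 110574 = 0.0055287 m.
E–W at 78.41°: 5e-08° × 110574 × cos 78.41° = 5e-08 × 110574 × 0.2009 ≈ 0.00111075 m.
Combining orthogonally: (0.0055287² + 0.00111075²)^½ ≈ 0.00563918 m.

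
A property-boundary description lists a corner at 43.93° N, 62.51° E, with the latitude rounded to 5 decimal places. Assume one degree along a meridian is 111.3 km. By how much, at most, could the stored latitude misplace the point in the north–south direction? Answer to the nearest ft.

Rounding to 5 decimal places leaves the latitude within ±5e-06° of the true value.
Along the meridian that is 5e-06° × 111300 m/° = 0.5565 m.
Converting: 0.5565 m × 3.2808 ft/m ≈ 1.8258 ft.

2 ft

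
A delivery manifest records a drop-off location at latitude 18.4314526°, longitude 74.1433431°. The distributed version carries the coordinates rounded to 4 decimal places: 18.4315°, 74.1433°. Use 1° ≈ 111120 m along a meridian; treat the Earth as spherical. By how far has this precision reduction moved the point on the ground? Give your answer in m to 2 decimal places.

6.96 m

The latitude changed by -0.0000474° and the longitude by +0.0000431°.
North–south shift: -0.0000474 × 111120 = -5.26709 m.
East–west at this latitude: 0.0000431° × 111120 × cos 18.4315° ≈ 0.0000431 × 105420 = 4.54359 m.
Hypotenuse of the two orthogonal shifts: √(5.26709² + 4.54359²) = 6.95604 m.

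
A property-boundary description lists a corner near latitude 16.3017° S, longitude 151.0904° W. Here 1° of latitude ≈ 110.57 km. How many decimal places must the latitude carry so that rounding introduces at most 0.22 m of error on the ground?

6 decimal places

One degree of latitude covers 110570 m.
Rounding to N decimal places gives at most 0.5 × 10⁻ᴺ degrees of error, i.e. 0.5 × 10⁻ᴺ × 110570 m.
Setting 55285 × 10⁻ᴺ ≤ 0.22 gives 10ᴺ ≥ 2.513e+05, i.e. N ≥ 5.40.
At 5 places the error can reach 0.553 m, but 6 places keeps it to 0.0553 m.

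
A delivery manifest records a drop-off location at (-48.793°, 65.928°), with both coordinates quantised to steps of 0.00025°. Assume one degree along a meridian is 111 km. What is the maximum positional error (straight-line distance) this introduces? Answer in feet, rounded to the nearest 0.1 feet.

With a 0.00025° grid the true value lies within half a step, ±0.00025°/2 = ±0.000125°, of the stored one.
North–south component: 0.000125° × 111000 = 13.875 m.
Longitude error → 0.000125 × 111000 × cos 48.793° = 0.000125 × 111000 × 0.6588 ≈ 9.14059 m.
The two errors are perpendicular, so the maximum displacement is √(13.875² + 9.14059²) ≈ 16.6152 m.
In feet: 16.6152 m ÷ 0.3048 ≈ 54.512 ft.

54.5 feet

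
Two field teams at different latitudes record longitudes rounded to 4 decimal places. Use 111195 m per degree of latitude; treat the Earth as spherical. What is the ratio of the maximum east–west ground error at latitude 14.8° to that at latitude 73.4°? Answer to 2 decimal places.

3.38

Rounding to 4 decimal places leaves the longitude within ±5e-05° of the true value.
Error at 14.8° = 5e-05° × 111195 × cos 14.8° ≈ 5.5598 × 0.9668 = 5.3753 m.
At 73.4°: 5e-05° × 111195 × cos 73.4° = 5e-05 × 111195 × 0.2857 ≈ 1.5884 m.
Ratio: 5.3753 / 1.5884 = cos 14.8° / cos 73.4° ≈ 3.3842.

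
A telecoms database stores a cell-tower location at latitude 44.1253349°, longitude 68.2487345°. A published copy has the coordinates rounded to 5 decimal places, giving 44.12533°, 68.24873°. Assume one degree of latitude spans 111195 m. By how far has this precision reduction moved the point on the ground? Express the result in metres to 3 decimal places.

Δlat = 44.1253349 − 44.12533 = +0.0000049°; Δlon = 68.2487345 − 68.24873 = +0.0000045°.
N–S: 0.0000049° × 111195 m/° = 0.544856 m.
E–W at 44.1253°: 0.0000045° × 111195 × cos 44.1253° = 0.0000045 × 111195 × 0.7178 ≈ 0.35918 m.
Combined displacement = (0.544856² + 0.35918²)^½ ≈ 0.652593 m.

0.653 metres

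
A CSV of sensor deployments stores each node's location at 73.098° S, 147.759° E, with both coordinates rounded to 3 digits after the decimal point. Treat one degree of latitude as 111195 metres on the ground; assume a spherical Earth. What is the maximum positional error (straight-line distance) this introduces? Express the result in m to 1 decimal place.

Rounding to 3 decimal places leaves each coordinate within ±0.0005° of the true value.
N–S: 0.0005° × 111195 m/° = 55.5975 m.
Longitude error → 0.0005 × 111195 × cos 73.098° = 0.0005 × 111195 × 0.2907 ≈ 16.1642 m.
Combining orthogonally: (55.5975² + 16.1642²)^½ ≈ 57.8996 m.

57.9 m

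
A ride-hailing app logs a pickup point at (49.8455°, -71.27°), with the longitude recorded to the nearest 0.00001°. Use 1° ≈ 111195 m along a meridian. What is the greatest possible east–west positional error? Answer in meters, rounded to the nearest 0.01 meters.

0.36 meters

Rounding to 5 decimal places leaves the longitude within ±5e-06° of the true value.
At latitude 49.8455° a degree of longitude spans 111195 m × cos 49.8455° = 111195 × 0.6449 ≈ 71704.2 m.
East–west error: 5e-06° × 71704.2 m/° ≈ 0.358521 m.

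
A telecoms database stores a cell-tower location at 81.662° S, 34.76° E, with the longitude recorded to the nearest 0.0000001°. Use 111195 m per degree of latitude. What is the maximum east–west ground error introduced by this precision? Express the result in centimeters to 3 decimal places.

0.081 centimeters

Rounding to 7 decimal places leaves the longitude within ±5e-08° of the true value.
Parallels shrink by cos φ, so at 81.662° a degree of longitude is 111195 × 0.1450 ≈ 16124.7 m.
East–west error: 5e-08° × 16124.7 m/° ≈ 0.000806233 m.
That is 0.000806233 m = 0.080623 cm.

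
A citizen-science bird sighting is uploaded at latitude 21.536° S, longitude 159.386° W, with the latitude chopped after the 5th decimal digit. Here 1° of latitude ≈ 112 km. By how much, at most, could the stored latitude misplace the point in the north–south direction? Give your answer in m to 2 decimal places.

1.12 m

Truncating at 5 decimal places can drop up to a full unit in the last place, so the latitude may be off by as much as 1e-05°.
Along the meridian that is 1e-05° × 112000 m/° = 1.12 m.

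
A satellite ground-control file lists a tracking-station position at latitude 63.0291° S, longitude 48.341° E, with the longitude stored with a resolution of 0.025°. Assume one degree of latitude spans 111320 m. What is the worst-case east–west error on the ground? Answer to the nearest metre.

631 metres

With a 0.025° grid the true value lies within half a step, ±0.025°/2 = ±0.0125°, of the stored one.
One degree of longitude at 63.0291° is 111320 × cos 63.0291° ≈ 111320 × 0.4535 = 50487.8 m.
Maximum E–W displacement: 0.0125 × 50487.8 = 631.098 m.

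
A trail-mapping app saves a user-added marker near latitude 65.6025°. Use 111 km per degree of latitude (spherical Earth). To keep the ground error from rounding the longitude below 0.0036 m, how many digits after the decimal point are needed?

7 decimal places

At 65.6025° one degree of longitude covers 111000 × cos 65.6025° ≈ 111000 × 0.4131 ≈ 45850.2 m.
N decimal places → at most half a unit in the last place, 0.5 × 10⁻ᴺ° = 45850.2/2 × 10⁻ᴺ m.
Need 0.5 × 45850.2 × 10⁻ᴺ ≤ 0.0036 → 10⁻ᴺ ≤ 1.570e-07, so N ≥ 6.80.
So 7 decimal places suffice (0.00229 m); 6 would allow up to 0.0229 m.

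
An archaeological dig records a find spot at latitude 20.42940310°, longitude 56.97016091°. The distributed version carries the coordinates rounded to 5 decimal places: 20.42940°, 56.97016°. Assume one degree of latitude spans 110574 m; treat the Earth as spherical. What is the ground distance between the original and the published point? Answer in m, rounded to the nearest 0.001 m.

Δlat = 20.42940310 − 20.42940 = +0.00000310°; Δlon = 56.97016091 − 56.97016 = +0.00000091°.
North–south shift: 0.00000310 × 110574 = 0.342779 m.
East–west at this latitude: 0.00000091° × 110574 × cos 20.4294° ≈ 0.00000091 × 103619 = 0.0942935 m.
Combined displacement = (0.342779² + 0.0942935²)^½ ≈ 0.355512 m.

0.356 m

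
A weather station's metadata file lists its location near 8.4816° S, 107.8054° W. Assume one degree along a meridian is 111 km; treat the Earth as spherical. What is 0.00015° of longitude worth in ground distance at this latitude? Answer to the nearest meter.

16 meters

0.00015° of longitude at 8.4816° is 0.00015 × 111000 × cos 8.4816° ≈ 0.00015 × 109786 = 16.4679 m.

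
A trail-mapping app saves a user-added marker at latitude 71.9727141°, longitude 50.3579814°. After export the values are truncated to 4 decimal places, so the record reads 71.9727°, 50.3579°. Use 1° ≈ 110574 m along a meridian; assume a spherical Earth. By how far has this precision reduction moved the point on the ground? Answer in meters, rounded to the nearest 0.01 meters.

3.19 meters

The latitude changed by +0.0000141° and the longitude by +0.0000814°.
North–south shift: 0.0000141 × 110574 = 1.55909 m.
E–W at 71.9727°: 0.0000814° × 110574 × cos 71.9727° = 0.0000814 × 110574 × 0.3095 ≈ 2.78545 m.
Hypotenuse of the two orthogonal shifts: √(1.55909² + 2.78545²) = 3.1921 m.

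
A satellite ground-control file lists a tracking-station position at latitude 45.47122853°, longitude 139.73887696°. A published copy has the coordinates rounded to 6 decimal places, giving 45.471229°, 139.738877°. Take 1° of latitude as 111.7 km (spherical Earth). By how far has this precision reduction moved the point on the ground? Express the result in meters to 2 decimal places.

0.05 meters

Δlat = 45.47122853 − 45.471229 = -0.00000047°; Δlon = 139.73887696 − 139.738877 = -0.00000004°.
North–south shift: -0.00000047 × 111700 = -0.052499 m.
East–west at this latitude: -0.00000004° × 111700 × cos 45.4712° ≈ -0.00000004 × 78331.6 = -0.00313326 m.
Combined displacement = (0.052499² + 0.00313326²)^½ ≈ 0.0525924 m.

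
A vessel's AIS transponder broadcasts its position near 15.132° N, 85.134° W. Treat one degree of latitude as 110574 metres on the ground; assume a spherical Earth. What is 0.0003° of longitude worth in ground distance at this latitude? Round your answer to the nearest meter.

One degree of longitude here spans 110574 × cos 15.132° = 110574 × 0.9653 ≈ 106740 m; 0.0003° of that is 32.022 m.

32 meters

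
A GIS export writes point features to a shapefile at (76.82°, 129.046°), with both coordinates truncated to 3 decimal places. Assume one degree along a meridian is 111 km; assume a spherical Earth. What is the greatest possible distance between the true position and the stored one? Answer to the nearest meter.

Truncating at 3 decimal places can drop up to a full unit in the last place, so each coordinate may be off by as much as 0.001°.
North–south component: 0.001° × 111000 = 111 m.
Longitude error → 0.001 × 111000 × cos 76.82° = 0.001 × 111000 × 0.2280 ≈ 25.3092 m.
The two errors are perpendicular, so the maximum displacement is √(111² + 25.3092²) ≈ 113.849 m.

114 meters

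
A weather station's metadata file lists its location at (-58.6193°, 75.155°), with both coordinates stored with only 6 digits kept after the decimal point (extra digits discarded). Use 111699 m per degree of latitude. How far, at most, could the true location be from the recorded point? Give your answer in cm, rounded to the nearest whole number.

Truncating at 6 decimal places can drop up to a full unit in the last place, so each coordinate may be off by as much as 1e-06°.
North–south component: 1e-06° × 111699 = 0.111699 m.
East–west component at 58.6193°: 1e-06° × 111699 × cos 58.6193° ≈ 1e-06 × 58164.1 ≈ 0.0581641 m.
Combining orthogonally: (0.111699² + 0.0581641²)^½ ≈ 0.125935 m.
That is 0.125935 m = 12.594 cm.

13 cm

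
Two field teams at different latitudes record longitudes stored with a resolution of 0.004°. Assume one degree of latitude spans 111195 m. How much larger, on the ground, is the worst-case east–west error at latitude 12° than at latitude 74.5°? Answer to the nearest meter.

158 meters

With a 0.004° grid the true value lies within half a step, ±0.004°/2 = ±0.002°, of the stored one.
At 12°: 0.002° × 111195 × cos 12° = 0.002 × 111195 × 0.9781 ≈ 217.53 m.
Error at 74.5° = 0.002° × 111195 × cos 74.5° ≈ 222.39 × 0.2672 = 59.431 m.
Difference: 217.53 − 59.431 = 158.1 m.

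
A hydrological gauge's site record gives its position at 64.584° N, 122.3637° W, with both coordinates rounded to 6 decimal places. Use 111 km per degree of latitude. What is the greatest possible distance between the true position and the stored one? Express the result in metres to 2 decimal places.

Rounding to 6 decimal places leaves each coordinate within ±5e-07° of the true value.
North–south component: 5e-07° × 111000 = 0.0555 m.
East–west component at 64.584°: 5e-07° × 111000 × cos 64.584° ≈ 5e-07 × 47639.8 ≈ 0.0238199 m.
The two errors are perpendicular, so the maximum displacement is √(0.0555² + 0.0238199²) ≈ 0.0603957 m.

0.06 metres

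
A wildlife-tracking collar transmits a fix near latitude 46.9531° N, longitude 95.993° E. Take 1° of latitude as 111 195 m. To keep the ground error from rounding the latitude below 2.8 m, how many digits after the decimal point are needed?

One degree of latitude covers 111195 m.
Rounding to N decimal places gives at most 0.5 × 10⁻ᴺ degrees of error, i.e. 0.5 × 10⁻ᴺ × 111195 m.
Need 0.5 × 111195 × 10⁻ᴺ ≤ 2.8 → 10⁻ᴺ ≤ 5.036e-05, so N ≥ 4.30.
So 5 decimal places suffice (0.556 m); 4 would allow up to 5.56 m.

5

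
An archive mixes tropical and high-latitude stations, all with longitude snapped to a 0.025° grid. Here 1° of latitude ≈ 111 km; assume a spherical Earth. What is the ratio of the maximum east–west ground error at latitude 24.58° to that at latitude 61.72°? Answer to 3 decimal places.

With a 0.025° grid the true value lies within half a step, ±0.025°/2 = ±0.0125°, of the stored one.
Error at 24.58° = 0.0125° × 111000 × cos 24.58° ≈ 1387.5 × 0.9094 = 1261.8 m.
At 61.72°: 0.0125° × 111000 × cos 61.72° = 0.0125 × 111000 × 0.4738 ≈ 657.37 m.
The ratio reduces to cos 24.58° / cos 61.72° = 0.9094/0.4738 ≈ 1.9194.

1.919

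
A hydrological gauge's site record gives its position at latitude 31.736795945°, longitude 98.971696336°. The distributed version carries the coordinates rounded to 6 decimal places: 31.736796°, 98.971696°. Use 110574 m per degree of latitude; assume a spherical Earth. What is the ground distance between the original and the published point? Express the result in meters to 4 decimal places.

Δlat = 31.736795945 − 31.736796 = -0.000000055°; Δlon = 98.971696336 − 98.971696 = +0.000000336°.
North–south shift: -0.000000055 × 110574 = -0.00608157 m.
E–W at 31.7368°: 0.000000336° × 110574 × cos 31.7368° = 0.000000336 × 110574 × 0.8505 ≈ 0.0315975 m.
Hypotenuse of the two orthogonal shifts: √(0.00608157² + 0.0315975²) = 0.0321775 m.

0.0322 meters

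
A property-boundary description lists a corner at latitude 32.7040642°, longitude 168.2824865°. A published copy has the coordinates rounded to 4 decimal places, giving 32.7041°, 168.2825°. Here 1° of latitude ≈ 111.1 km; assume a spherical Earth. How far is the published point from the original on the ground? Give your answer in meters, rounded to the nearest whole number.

4 meters

Δlat = 32.7040642 − 32.7041 = -0.0000358°; Δlon = 168.2824865 − 168.2825 = -0.0000135°.
N–S: -0.0000358° × 111100 m/° = -3.97738 m.
E–W at 32.7041°: -0.0000135° × 111100 × cos 32.7041° = -0.0000135 × 111100 × 0.8415 ≈ -1.26208 m.
Hypotenuse of the two orthogonal shifts: √(3.97738² + 1.26208²) = 4.17282 m.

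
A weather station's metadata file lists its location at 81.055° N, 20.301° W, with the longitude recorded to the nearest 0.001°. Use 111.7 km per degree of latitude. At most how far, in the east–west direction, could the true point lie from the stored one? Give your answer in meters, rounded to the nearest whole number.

9 meters

Rounding to 3 decimal places leaves the longitude within ±0.0005° of the true value.
At latitude 81.055° a degree of longitude spans 111700 m × cos 81.055° = 111700 × 0.1555 ≈ 17367.8 m.
Maximum E–W displacement: 0.0005 × 17367.8 = 8.68391 m.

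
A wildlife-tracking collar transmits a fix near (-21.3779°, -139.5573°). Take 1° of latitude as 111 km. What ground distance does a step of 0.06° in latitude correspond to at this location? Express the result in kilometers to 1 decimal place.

6.7 kilometers

Along a meridian 0.06° is 0.06 × 111000 = 6660 m.
That is 6660 m = 6.66 km.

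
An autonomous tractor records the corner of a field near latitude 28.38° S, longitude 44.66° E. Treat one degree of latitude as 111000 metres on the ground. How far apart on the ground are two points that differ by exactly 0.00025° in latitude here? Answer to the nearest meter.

28 meters

0.00025° × 111000 m/° = 27.75 m.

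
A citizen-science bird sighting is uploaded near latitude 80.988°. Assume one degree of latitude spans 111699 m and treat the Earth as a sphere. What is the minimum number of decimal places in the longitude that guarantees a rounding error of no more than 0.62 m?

5 decimal places

At 80.988° one degree of longitude covers 111699 × cos 80.988° ≈ 111699 × 0.1566 ≈ 17496.7 m.
N decimal places → at most half a unit in the last place, 0.5 × 10⁻ᴺ° = 17496.7/2 × 10⁻ᴺ m.
Setting 8748.34 × 10⁻ᴺ ≤ 0.62 gives 10ᴺ ≥ 1.411e+04, i.e. N ≥ 4.15.
N = 4 would give 0.875 m (too coarse); N = 5 gives 0.0875 m ≤ 0.62 m.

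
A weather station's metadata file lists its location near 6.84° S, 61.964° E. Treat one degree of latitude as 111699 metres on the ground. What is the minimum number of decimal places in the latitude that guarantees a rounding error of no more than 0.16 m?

One degree of latitude covers 111699 m.
Rounding to N decimal places gives at most 0.5 × 10⁻ᴺ degrees of error, i.e. 0.5 × 10⁻ᴺ × 111699 m.
Need 0.5 × 111699 × 10⁻ᴺ ≤ 0.16 → 10⁻ᴺ ≤ 2.865e-06, so N ≥ 5.54.
N = 5 would give 0.558 m (too coarse); N = 6 gives 0.0558 m ≤ 0.16 m.

6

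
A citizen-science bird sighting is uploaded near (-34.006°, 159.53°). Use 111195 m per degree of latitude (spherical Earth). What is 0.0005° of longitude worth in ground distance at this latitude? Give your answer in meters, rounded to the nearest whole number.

46 meters

0.0005° of longitude at 34.006° is 0.0005 × 111195 × cos 34.006° ≈ 0.0005 × 92178.3 = 46.0892 m.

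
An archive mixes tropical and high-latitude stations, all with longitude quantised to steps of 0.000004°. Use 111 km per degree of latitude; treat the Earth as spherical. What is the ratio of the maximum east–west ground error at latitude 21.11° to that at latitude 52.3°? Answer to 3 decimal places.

1.526

With a 0.000004° grid the true value lies within half a step, ±0.000004°/2 = ±2e-06°, of the stored one.
At 21.11°: 2e-06° × 111000 × cos 21.11° = 2e-06 × 111000 × 0.9329 ≈ 0.2071 m.
Error at 52.3° = 2e-06° × 111000 × cos 52.3° ≈ 0.222 × 0.6115 = 0.13576 m.
Ratio: 0.2071 / 0.13576 = cos 21.11° / cos 52.3° ≈ 1.5255.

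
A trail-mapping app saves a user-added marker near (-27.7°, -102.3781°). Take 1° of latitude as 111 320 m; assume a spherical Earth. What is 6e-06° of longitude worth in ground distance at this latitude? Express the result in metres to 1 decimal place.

0.6 metres

At 27.7° a degree of longitude is 111320 × cos 27.7° ≈ 98562 m, so 6e-06° corresponds to 0.591372 m.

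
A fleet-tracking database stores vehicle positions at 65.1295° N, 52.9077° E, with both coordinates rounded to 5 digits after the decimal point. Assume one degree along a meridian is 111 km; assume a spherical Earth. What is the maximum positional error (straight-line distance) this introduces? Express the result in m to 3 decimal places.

Rounding to 5 decimal places leaves each coordinate within ±5e-06° of the true value.
North–south component: 5e-06° × 111000 = 0.555 m.
Longitude error → 5e-06 × 111000 × cos 65.1295° = 5e-06 × 111000 × 0.4206 ≈ 0.233416 m.
The two errors are perpendicular, so the maximum displacement is √(0.555² + 0.233416²) ≈ 0.602086 m.

0.602 m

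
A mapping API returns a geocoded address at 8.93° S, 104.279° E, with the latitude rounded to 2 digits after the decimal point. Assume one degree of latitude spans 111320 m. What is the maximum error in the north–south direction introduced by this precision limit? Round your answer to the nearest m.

557 m

Rounding to 2 decimal places leaves the latitude within ±0.005° of the true value.
Along the meridian that is 0.005° × 111320 m/° = 556.6 m.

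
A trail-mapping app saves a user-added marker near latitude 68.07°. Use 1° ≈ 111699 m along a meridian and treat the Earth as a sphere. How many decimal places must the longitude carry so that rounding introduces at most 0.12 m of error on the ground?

At 68.07° one degree of longitude covers 111699 × cos 68.07° ≈ 111699 × 0.3735 ≈ 41716.6 m.
N decimal places → at most half a unit in the last place, 0.5 × 10⁻ᴺ° = 41716.6/2 × 10⁻ᴺ m.
Need 0.5 × 41716.6 × 10⁻ᴺ ≤ 0.12 → 10⁻ᴺ ≤ 5.753e-06, so N ≥ 5.24.
At 5 places the error can reach 0.209 m, but 6 places keeps it to 0.0209 m.

6 decimal places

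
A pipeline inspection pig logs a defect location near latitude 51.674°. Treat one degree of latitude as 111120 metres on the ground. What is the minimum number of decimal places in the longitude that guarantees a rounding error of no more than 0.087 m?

6

At 51.674° one degree of longitude covers 111120 × cos 51.674° ≈ 111120 × 0.6201 ≈ 68909.4 m.
Rounding to N decimal places gives at most 0.5 × 10⁻ᴺ degrees of error, i.e. 0.5 × 10⁻ᴺ × 68909.4 m.
Need 0.5 × 68909.4 × 10⁻ᴺ ≤ 0.087 → 10⁻ᴺ ≤ 2.525e-06, so N ≥ 5.60.
So 6 decimal places suffice (0.0345 m); 5 would allow up to 0.345 m.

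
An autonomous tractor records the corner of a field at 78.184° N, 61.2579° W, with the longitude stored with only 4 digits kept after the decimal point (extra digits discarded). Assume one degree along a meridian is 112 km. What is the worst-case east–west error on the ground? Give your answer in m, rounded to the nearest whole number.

2 m

Truncating at 4 decimal places can drop up to a full unit in the last place, so the longitude may be off by as much as 0.0001°.
Parallels shrink by cos φ, so at 78.184° a degree of longitude is 112000 × 0.2048 ≈ 22934.2 m.
East–west error: 0.0001° × 22934.2 m/° ≈ 2.29342 m.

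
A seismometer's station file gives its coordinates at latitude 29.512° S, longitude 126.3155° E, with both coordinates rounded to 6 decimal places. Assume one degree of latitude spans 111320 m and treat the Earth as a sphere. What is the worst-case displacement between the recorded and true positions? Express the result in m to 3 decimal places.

Rounding to 6 decimal places leaves each coordinate within ±5e-07° of the true value.
Latitude error → 5e-07 × 111320 = 0.05566 m along the meridian.
East–west component at 29.512°: 5e-07° × 111320 × cos 29.512° ≈ 5e-07 × 96876.5 ≈ 0.0484383 m.
Combining orthogonally: (0.05566² + 0.0484383²)^½ ≈ 0.0737855 m.

0.074 m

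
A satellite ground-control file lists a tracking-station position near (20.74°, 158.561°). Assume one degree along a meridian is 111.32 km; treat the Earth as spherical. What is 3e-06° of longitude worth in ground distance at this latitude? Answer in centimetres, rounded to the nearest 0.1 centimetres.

31.2 centimetres

3e-06° of longitude at 20.74° is 3e-06 × 111320 × cos 20.74° ≈ 3e-06 × 104106 = 0.312318 m.
That is 0.312318 m = 31.232 cm.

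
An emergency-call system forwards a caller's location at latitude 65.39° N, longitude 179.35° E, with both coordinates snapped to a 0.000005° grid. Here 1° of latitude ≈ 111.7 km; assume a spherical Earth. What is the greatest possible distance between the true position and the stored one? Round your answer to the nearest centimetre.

With a 0.000005° grid the true value lies within half a step, ±0.000005°/2 = ±2.5e-06°, of the stored one.
N–S: 2.5e-06° × 111700 m/° = 0.27925 m.
Longitude error → 2.5e-06 × 111700 × cos 65.39° = 2.5e-06 × 111700 × 0.4164 ≈ 0.116291 m.
The two errors are perpendicular, so the maximum displacement is √(0.27925² + 0.116291²) ≈ 0.302496 m.
That is 0.302496 m = 30.25 cm.

30 centimetres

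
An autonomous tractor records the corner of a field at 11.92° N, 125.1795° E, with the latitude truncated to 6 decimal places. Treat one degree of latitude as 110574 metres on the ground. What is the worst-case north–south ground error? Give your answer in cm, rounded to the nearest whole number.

11 cm

Truncating at 6 decimal places can drop up to a full unit in the last place, so the latitude may be off by as much as 1e-06°.
North–south distance: 1e-06° × 110574 m/° = 0.110574 m.
That is 0.110574 m = 11.057 cm.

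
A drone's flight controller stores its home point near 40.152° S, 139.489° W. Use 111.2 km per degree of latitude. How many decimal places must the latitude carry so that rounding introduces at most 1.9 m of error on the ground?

5

One degree of latitude covers 111200 m.
N decimal places → at most half a unit in the last place, 0.5 × 10⁻ᴺ° = 111200/2 × 10⁻ᴺ m.
Setting 55600 × 10⁻ᴺ ≤ 1.9 gives 10ᴺ ≥ 2.926e+04, i.e. N ≥ 4.47.
At 4 places the error can reach 5.56 m, but 5 places keeps it to 0.556 m.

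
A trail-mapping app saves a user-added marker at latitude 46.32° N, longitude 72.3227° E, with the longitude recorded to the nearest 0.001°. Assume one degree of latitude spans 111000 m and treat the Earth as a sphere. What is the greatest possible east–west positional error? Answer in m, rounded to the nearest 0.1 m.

Rounding to 3 decimal places leaves the longitude within ±0.0005° of the true value.
One degree of longitude at 46.32° is 111000 × cos 46.32° ≈ 111000 × 0.6906 = 76659.9 m.
So at most 0.0005° × 76659.9 ≈ 38.33 m east–west.

38.3 m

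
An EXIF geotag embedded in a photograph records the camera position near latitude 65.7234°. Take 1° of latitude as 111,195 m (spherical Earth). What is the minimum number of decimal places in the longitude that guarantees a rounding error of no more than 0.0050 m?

7 decimal places

At 65.7234° one degree of longitude covers 111195 × cos 65.7234° ≈ 111195 × 0.4111 ≈ 45716.9 m.
With N decimal places the half-ulp bound is 0.5·10⁻ᴺ°, or 0.5·10⁻ᴺ × 45716.9 m on the ground.
Need 0.5 × 45716.9 × 10⁻ᴺ ≤ 0.0050 → 10⁻ᴺ ≤ 2.187e-07, so N ≥ 6.66.
So 7 decimal places suffice (0.00229 m); 6 would allow up to 0.0229 m.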